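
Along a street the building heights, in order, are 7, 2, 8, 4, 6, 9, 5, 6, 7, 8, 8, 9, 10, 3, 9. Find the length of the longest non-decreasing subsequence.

9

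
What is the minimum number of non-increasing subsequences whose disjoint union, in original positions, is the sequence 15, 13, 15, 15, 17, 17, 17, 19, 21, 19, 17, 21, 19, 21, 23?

The minimum number of non-increasing subsequences covering a sequence equals the length of its longest strictly increasing subsequence.
LIS length is 6 (e.g. 13, 15, 17, 19, 21, 23), so 6 piles are needed.

6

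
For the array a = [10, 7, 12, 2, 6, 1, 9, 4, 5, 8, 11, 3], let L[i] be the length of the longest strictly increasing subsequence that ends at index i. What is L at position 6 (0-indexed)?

dp[i] = 1 + max{dp[j] : j<i, a[j]<a[i]} (or 1 if no such j):
i:      0  1  2  3  4  5  6  7  8  9 10 11
a[i]:  10  7 12  2  6  1  9  4  5  8 11  3
dp:     1  1  2  1  2  1  3  2  3  4  5  2
At index 6 the value is 3.

3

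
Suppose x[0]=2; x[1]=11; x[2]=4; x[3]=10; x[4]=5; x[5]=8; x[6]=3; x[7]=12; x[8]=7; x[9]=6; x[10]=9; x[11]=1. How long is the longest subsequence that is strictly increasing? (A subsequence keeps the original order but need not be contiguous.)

5

Let dp[i] be the length of the longest such subsequence ending at index i:
i:      0  1  2  3  4  5  6  7  8  9 10 11
x[i]:   2 11  4 10  5  8  3 12  7  6  9  1
dp:     1  2  2  3  3  4  2  5  4  4  5  1
Maximum dp value is 5.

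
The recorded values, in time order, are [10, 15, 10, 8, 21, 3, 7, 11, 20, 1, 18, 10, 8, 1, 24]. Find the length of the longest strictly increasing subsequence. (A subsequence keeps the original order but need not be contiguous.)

5

Track the smallest tail for each achievable length (strict):
10 → extends → [10]
15 → extends → [10, 15]
10 → already a tail → [10, 15]
8 → replaces 10 → [8, 15]
21 → extends → [8, 15, 21]
3 → replaces 8 → [3, 15, 21]
7 → replaces 15 → [3, 7, 21]
11 → replaces 21 → [3, 7, 11]
20 → extends → [3, 7, 11, 20]
1 → replaces 3 → [1, 7, 11, 20]
18 → replaces 20 → [1, 7, 11, 18]
10 → replaces 11 → [1, 7, 10, 18]
8 → replaces 10 → [1, 7, 8, 18]
1 → already a tail → [1, 7, 8, 18]
24 → extends → [1, 7, 8, 18, 24]
Five tails, so the longest strictly increasing subsequence has length 5 (e.g. 3, 7, 11, 20, 24).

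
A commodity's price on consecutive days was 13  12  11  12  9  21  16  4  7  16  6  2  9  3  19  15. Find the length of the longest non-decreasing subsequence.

Let dp[i] be the length of the longest such subsequence ending at index i:
i:      1  2  3  4  5  6  7  8  9 10 11 12 13 14 15 16
a[i]:  13 12 11 12  9 21 16  4  7 16  6  2  9  3 19 15
dp:     1  1  1  2  1  3  3  1  2  4  2  1  3  2  5  4
Maximum dp value is 5.

5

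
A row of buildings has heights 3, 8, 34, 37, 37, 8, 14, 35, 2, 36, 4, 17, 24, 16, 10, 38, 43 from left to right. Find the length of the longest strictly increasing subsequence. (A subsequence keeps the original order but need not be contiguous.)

7

Track the smallest tail for each achievable length (strict):
3 → extends → [3]
8 → extends → [3, 8]
34 → extends → [3, 8, 34]
37 → extends → [3, 8, 34, 37]
37 → already a tail → [3, 8, 34, 37]
8 → already a tail → [3, 8, 34, 37]
14 → replaces 34 → [3, 8, 14, 37]
35 → replaces 37 → [3, 8, 14, 35]
2 → replaces 3 → [2, 8, 14, 35]
36 → extends → [2, 8, 14, 35, 36]
4 → replaces 8 → [2, 4, 14, 35, 36]
17 → replaces 35 → [2, 4, 14, 17, 36]
24 → replaces 36 → [2, 4, 14, 17, 24]
16 → replaces 17 → [2, 4, 14, 16, 24]
10 → replaces 14 → [2, 4, 10, 16, 24]
38 → extends → [2, 4, 10, 16, 24, 38]
43 → extends → [2, 4, 10, 16, 24, 38, 43]
Seven tails, so the longest strictly increasing subsequence has length 7 (e.g. 3, 8, 34, 35, 36, 38, 43).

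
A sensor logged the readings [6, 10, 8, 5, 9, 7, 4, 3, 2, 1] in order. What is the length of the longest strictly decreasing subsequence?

7

Let dp[i] be the longest strictly decreasing subsequence ending at i:
i:      1  2  3  4  5  6  7  8  9 10
a[i]:   6 10  8  5  9  7  4  3  2  1
dp:     1  1  2  3  2  3  4  5  6  7
Maximum is 7.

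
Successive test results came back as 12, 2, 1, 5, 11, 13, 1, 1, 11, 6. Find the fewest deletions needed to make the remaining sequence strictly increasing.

Fewest deletions = n − (longest strictly increasing subsequence).
Patience tails:
12 → extends → [12]
2 → replaces 12 → [2]
1 → replaces 2 → [1]
5 → extends → [1, 5]
11 → extends → [1, 5, 11]
13 → extends → [1, 5, 11, 13]
1 → already a tail → [1, 5, 11, 13]
1 → already a tail → [1, 5, 11, 13]
11 → already a tail → [1, 5, 11, 13]
6 → replaces 11 → [1, 5, 6, 13]
Longest strictly increasing subsequence has length 4, so deletions = 10 − 4 = 6.

6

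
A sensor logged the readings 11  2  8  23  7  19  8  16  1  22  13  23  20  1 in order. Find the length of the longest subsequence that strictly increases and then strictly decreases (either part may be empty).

8

inc[i] = longest strictly increasing subsequence ending at i; dec[i] = longest strictly decreasing subsequence starting at i:
i:      1  2  3  4  5  6  7  8  9 10 11 12 13 14
a[i]:  11  2  8 23  7 19  8 16  1 22 13 23 20  1
inc:    1  1  2  3  2  3  3  4  1  5  4  6  5  1
dec:    4  2  3  5  2  4  2  3  1  3  2  3  2  1
Best peak at i=12 (value 23): inc=6, dec=3, length 6+3−1 = 8.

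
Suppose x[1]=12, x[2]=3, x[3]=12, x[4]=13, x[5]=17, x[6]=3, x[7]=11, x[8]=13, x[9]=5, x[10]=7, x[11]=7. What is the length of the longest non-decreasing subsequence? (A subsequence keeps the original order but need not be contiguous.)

5

Track the smallest tail for each achievable length (allowing ties):
12 → extends → [12]
3 → replaces 12 → [3]
12 → extends → [3, 12]
13 → extends → [3, 12, 13]
17 → extends → [3, 12, 13, 17]
3 → replaces 12 → [3, 3, 13, 17]
11 → replaces 13 → [3, 3, 11, 17]
13 → replaces 17 → [3, 3, 11, 13]
5 → replaces 11 → [3, 3, 5, 13]
7 → replaces 13 → [3, 3, 5, 7]
7 → extends → [3, 3, 5, 7, 7]
Five tails, so the longest non-decreasing subsequence has length 5 (e.g. 3, 3, 5, 7, 7).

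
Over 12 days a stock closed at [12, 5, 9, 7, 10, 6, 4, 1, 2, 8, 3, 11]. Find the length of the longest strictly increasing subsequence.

Track the smallest tail for each achievable length (strict):
12 → extends → [12]
5 → replaces 12 → [5]
9 → extends → [5, 9]
7 → replaces 9 → [5, 7]
10 → extends → [5, 7, 10]
6 → replaces 7 → [5, 6, 10]
4 → replaces 5 → [4, 6, 10]
1 → replaces 4 → [1, 6, 10]
2 → replaces 6 → [1, 2, 10]
8 → replaces 10 → [1, 2, 8]
3 → replaces 8 → [1, 2, 3]
11 → extends → [1, 2, 3, 11]
Four tails, so the longest strictly increasing subsequence has length 4 (e.g. 5, 9, 10, 11).

4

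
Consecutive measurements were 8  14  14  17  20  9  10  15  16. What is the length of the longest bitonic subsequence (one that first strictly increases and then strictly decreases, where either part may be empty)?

5

inc[i] = longest strictly increasing subsequence ending at i; dec[i] = longest strictly decreasing subsequence starting at i:
i:      1  2  3  4  5  6  7  8  9
a[i]:   8 14 14 17 20  9 10 15 16
inc:    1  2  2  3  4  2  3  4  5
dec:    1  2  2  2  2  1  1  1  1
Best peak at i=5 (value 20): inc=4, dec=2, length 4+2−1 = 5.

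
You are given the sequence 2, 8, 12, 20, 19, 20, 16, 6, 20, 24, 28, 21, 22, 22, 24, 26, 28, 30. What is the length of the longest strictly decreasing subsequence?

4

Negate each value so 'decreasing' becomes 'increasing', then run patience tails on the negated sequence:
-2 → extends → [-2]
-8 → replaces -2 → [-8]
-12 → replaces -8 → [-12]
-20 → replaces -12 → [-20]
-19 → extends → [-20, -19]
-20 → already a tail → [-20, -19]
-16 → extends → [-20, -19, -16]
-6 → extends → [-20, -19, -16, -6]
-20 → already a tail → [-20, -19, -16, -6]
-24 → replaces -20 → [-24, -19, -16, -6]
-28 → replaces -24 → [-28, -19, -16, -6]
-21 → replaces -19 → [-28, -21, -16, -6]
-22 → replaces -21 → [-28, -22, -16, -6]
-22 → already a tail → [-28, -22, -16, -6]
-24 → replaces -22 → [-28, -24, -16, -6]
-26 → replaces -24 → [-28, -26, -16, -6]
-28 → already a tail → [-28, -26, -16, -6]
-30 → replaces -28 → [-30, -26, -16, -6]
Four tails, so the longest strictly decreasing subsequence of the original has length 4.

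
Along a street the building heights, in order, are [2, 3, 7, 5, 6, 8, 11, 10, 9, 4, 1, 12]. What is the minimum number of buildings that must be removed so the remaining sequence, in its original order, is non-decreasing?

5

Fewest deletions = n − (longest non-decreasing subsequence).
Patience tails:
2 → extends → [2]
3 → extends → [2, 3]
7 → extends → [2, 3, 7]
5 → replaces 7 → [2, 3, 5]
6 → extends → [2, 3, 5, 6]
8 → extends → [2, 3, 5, 6, 8]
11 → extends → [2, 3, 5, 6, 8, 11]
10 → replaces 11 → [2, 3, 5, 6, 8, 10]
9 → replaces 10 → [2, 3, 5, 6, 8, 9]
4 → replaces 5 → [2, 3, 4, 6, 8, 9]
1 → replaces 2 → [1, 3, 4, 6, 8, 9]
12 → extends → [1, 3, 4, 6, 8, 9, 12]
Longest non-decreasing subsequence has length 7, so deletions = 12 − 7 = 5.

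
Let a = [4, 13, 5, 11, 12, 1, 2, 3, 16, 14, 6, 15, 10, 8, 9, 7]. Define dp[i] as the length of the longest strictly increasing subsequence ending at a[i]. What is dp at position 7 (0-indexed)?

dp[i] = 1 + max{dp[j] : j<i, a[j]<a[i]} (or 1 if no such j):
i:      0  1  2  3  4  5  6  7  8  9 10 11 12 13 14 15
a[i]:   4 13  5 11 12  1  2  3 16 14  6 15 10  8  9  7
dp:     1  2  2  3  4  1  2  3  5  5  4  6  5  5  6  5
At index 7 the value is 3.

3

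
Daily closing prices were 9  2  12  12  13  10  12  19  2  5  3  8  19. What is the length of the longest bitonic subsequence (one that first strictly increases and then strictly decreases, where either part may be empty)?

6

inc[i] = longest strictly increasing subsequence ending at i; dec[i] = longest strictly decreasing subsequence starting at i:
i:      1  2  3  4  5  6  7  8  9 10 11 12 13
a[i]:   9  2 12 12 13 10 12 19  2  5  3  8 19
inc:    1  1  2  2  3  2  3  4  1  2  2  3  4
dec:    3  1  4  4  4  3  3  3  1  2  1  1  1
Best peak at i=5 (value 13): inc=3, dec=4, length 3+4−1 = 6.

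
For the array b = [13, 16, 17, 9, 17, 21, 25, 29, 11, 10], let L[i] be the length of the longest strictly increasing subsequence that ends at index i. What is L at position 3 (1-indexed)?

dp[i] = 1 + max{dp[j] : j<i, b[j]<b[i]} (or 1 if no such j):
i:      1  2  3  4  5  6  7  8  9 10
b[i]:  13 16 17  9 17 21 25 29 11 10
dp:     1  2  3  1  3  4  5  6  2  2
At index 3 the value is 3.

3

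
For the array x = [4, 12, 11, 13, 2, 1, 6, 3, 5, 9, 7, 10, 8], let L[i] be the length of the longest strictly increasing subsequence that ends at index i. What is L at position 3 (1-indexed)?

2

dp[i] = 1 + max{dp[j] : j<i, x[j]<x[i]} (or 1 if no such j):
i:      1  2  3  4  5  6  7  8  9 10 11 12 13
x[i]:   4 12 11 13  2  1  6  3  5  9  7 10  8
dp:     1  2  2  3  1  1  2  2  3  4  4  5  5
At index 3 the value is 2.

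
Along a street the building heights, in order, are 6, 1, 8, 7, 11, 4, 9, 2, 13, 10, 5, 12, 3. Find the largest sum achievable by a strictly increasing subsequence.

45

Let S[i] be the best sum of a strictly increasing subsequence ending at i:
i:      1  2  3  4  5  6  7  8  9 10 11 12 13
a[i]:   6  1  8  7 11  4  9  2 13 10  5 12  3
S:      6  1 14 13 25  5 23  3 38 33 10 45  6
Maximum is 45 (e.g. 6 + 8 + 9 + 10 + 12).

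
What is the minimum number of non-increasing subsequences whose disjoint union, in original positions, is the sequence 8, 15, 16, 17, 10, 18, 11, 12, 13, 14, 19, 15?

7

Place each on the leftmost legal pile:
8 → new pile 1 (tops now [8])
15 → new pile 2 (tops now [8, 15])
16 → new pile 3 (tops now [8, 15, 16])
17 → new pile 4 (tops now [8, 15, 16, 17])
10 → pile 2 (tops now [8, 10, 16, 17])
18 → new pile 5 (tops now [8, 10, 16, 17, 18])
11 → pile 3 (tops now [8, 10, 11, 17, 18])
12 → pile 4 (tops now [8, 10, 11, 12, 18])
13 → pile 5 (tops now [8, 10, 11, 12, 13])
14 → new pile 6 (tops now [8, 10, 11, 12, 13, 14])
19 → new pile 7 (tops now [8, 10, 11, 12, 13, 14, 19])
15 → pile 7 (tops now [8, 10, 11, 12, 13, 14, 15])
Seven piles.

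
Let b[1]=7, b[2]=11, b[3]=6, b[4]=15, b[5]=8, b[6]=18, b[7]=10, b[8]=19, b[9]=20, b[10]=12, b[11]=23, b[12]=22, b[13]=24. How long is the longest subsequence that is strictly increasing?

8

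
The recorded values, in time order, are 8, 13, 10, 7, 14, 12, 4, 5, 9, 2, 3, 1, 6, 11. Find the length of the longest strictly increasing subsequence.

Track the smallest tail for each achievable length (strict):
8 → extends → [8]
13 → extends → [8, 13]
10 → replaces 13 → [8, 10]
7 → replaces 8 → [7, 10]
14 → extends → [7, 10, 14]
12 → replaces 14 → [7, 10, 12]
4 → replaces 7 → [4, 10, 12]
5 → replaces 10 → [4, 5, 12]
9 → replaces 12 → [4, 5, 9]
2 → replaces 4 → [2, 5, 9]
3 → replaces 5 → [2, 3, 9]
1 → replaces 2 → [1, 3, 9]
6 → replaces 9 → [1, 3, 6]
11 → extends → [1, 3, 6, 11]
Four tails, so the longest strictly increasing subsequence has length 4 (e.g. 4, 5, 9, 11).

4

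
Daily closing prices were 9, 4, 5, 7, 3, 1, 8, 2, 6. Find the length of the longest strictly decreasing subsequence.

4

Negate each value so 'decreasing' becomes 'increasing', then run patience tails on the negated sequence:
-9 → extends → [-9]
-4 → extends → [-9, -4]
-5 → replaces -4 → [-9, -5]
-7 → replaces -5 → [-9, -7]
-3 → extends → [-9, -7, -3]
-1 → extends → [-9, -7, -3, -1]
-8 → replaces -7 → [-9, -8, -3, -1]
-2 → replaces -1 → [-9, -8, -3, -2]
-6 → replaces -3 → [-9, -8, -6, -2]
Four tails, so the longest strictly decreasing subsequence of the original has length 4.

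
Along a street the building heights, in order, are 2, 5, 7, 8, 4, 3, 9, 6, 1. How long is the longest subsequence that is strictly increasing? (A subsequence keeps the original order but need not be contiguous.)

5

Let dp[i] be the length of the longest such subsequence ending at index i:
i:     1 2 3 4 5 6 7 8 9
a[i]:  2 5 7 8 4 3 9 6 1
dp:    1 2 3 4 2 2 5 3 1
Maximum dp value is 5.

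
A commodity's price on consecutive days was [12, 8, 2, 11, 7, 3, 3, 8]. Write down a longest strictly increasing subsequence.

Patience tails give the LIS length; then backtrack through the dp parents:
12 → extends → [12]
8 → replaces 12 → [8]
2 → replaces 8 → [2]
11 → extends → [2, 11]
7 → replaces 11 → [2, 7]
3 → replaces 7 → [2, 3]
3 → already a tail → [2, 3]
8 → extends → [2, 3, 8]
Length 3; one witness is 2, 7, 8.

2, 7, 8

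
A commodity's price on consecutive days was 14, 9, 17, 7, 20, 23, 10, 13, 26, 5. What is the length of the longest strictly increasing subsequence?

5

Let dp[i] be the length of the longest such subsequence ending at index i:
i:      1  2  3  4  5  6  7  8  9 10
a[i]:  14  9 17  7 20 23 10 13 26  5
dp:     1  1  2  1  3  4  2  3  5  1
Maximum dp value is 5.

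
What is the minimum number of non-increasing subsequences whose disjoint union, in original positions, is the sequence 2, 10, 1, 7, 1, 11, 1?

The minimum number of non-increasing subsequences covering a sequence equals the length of its longest strictly increasing subsequence.
LIS length is 3 (e.g. 2, 10, 11), so 3 piles are needed.

3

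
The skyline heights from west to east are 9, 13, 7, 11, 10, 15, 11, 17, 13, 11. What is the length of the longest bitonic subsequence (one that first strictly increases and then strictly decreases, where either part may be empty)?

inc[i] = longest strictly increasing subsequence ending at i; dec[i] = longest strictly decreasing subsequence starting at i:
i:      1  2  3  4  5  6  7  8  9 10
a[i]:   9 13  7 11 10 15 11 17 13 11
inc:    1  2  1  2  2  3  3  4  4  3
dec:    2  3  1  2  1  3  1  3  2  1
Best peak at i=8 (value 17): inc=4, dec=3, length 4+3−1 = 6.

6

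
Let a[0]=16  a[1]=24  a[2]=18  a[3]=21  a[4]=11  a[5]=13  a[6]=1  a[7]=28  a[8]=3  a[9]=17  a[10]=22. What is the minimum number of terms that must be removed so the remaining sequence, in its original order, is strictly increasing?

Fewest deletions = n − (longest strictly increasing subsequence).
Patience tails:
16 → extends → [16]
24 → extends → [16, 24]
18 → replaces 24 → [16, 18]
21 → extends → [16, 18, 21]
11 → replaces 16 → [11, 18, 21]
13 → replaces 18 → [11, 13, 21]
1 → replaces 11 → [1, 13, 21]
28 → extends → [1, 13, 21, 28]
3 → replaces 13 → [1, 3, 21, 28]
17 → replaces 21 → [1, 3, 17, 28]
22 → replaces 28 → [1, 3, 17, 22]
Longest strictly increasing subsequence has length 4, so deletions = 11 − 4 = 7.

7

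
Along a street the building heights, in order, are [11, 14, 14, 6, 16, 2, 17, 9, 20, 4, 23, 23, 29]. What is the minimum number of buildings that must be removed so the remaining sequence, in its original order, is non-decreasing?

Fewest deletions = n − (longest non-decreasing subsequence).
Patience tails:
11 → extends → [11]
14 → extends → [11, 14]
14 → extends → [11, 14, 14]
6 → replaces 11 → [6, 14, 14]
16 → extends → [6, 14, 14, 16]
2 → replaces 6 → [2, 14, 14, 16]
17 → extends → [2, 14, 14, 16, 17]
9 → replaces 14 → [2, 9, 14, 16, 17]
20 → extends → [2, 9, 14, 16, 17, 20]
4 → replaces 9 → [2, 4, 14, 16, 17, 20]
23 → extends → [2, 4, 14, 16, 17, 20, 23]
23 → extends → [2, 4, 14, 16, 17, 20, 23, 23]
29 → extends → [2, 4, 14, 16, 17, 20, 23, 23, 29]
Longest non-decreasing subsequence has length 9, so deletions = 13 − 9 = 4.

4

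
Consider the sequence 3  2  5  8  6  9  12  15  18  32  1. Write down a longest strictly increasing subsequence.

3, 5, 8, 9, 12, 15, 18, 32

Patience tails give the LIS length; then backtrack through the dp parents:
3 → extends → [3]
2 → replaces 3 → [2]
5 → extends → [2, 5]
8 → extends → [2, 5, 8]
6 → replaces 8 → [2, 5, 6]
9 → extends → [2, 5, 6, 9]
12 → extends → [2, 5, 6, 9, 12]
15 → extends → [2, 5, 6, 9, 12, 15]
18 → extends → [2, 5, 6, 9, 12, 15, 18]
32 → extends → [2, 5, 6, 9, 12, 15, 18, 32]
1 → replaces 2 → [1, 5, 6, 9, 12, 15, 18, 32]
Length 8; one witness is 3, 5, 8, 9, 12, 15, 18, 32.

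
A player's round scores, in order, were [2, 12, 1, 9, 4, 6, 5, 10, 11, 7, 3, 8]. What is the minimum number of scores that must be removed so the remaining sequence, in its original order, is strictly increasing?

7

Fewest deletions = n − (longest strictly increasing subsequence).
i:      1  2  3  4  5  6  7  8  9 10 11 12
a[i]:   2 12  1  9  4  6  5 10 11  7  3  8
dp:     1  2  1  2  2  3  3  4  5  4  2  5
max dp = 5, so deletions = 12 − 5 = 7.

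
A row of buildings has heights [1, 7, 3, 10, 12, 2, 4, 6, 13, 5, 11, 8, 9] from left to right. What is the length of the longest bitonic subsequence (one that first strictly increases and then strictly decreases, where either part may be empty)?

7

inc[i] = longest strictly increasing subsequence ending at i; dec[i] = longest strictly decreasing subsequence starting at i:
i:      1  2  3  4  5  6  7  8  9 10 11 12 13
a[i]:   1  7  3 10 12  2  4  6 13  5 11  8  9
inc:    1  2  2  3  4  2  3  4  5  4  5  5  6
dec:    1  3  2  3  3  1  1  2  3  1  2  1  1
Best peak at i=9 (value 13): inc=5, dec=3, length 5+3−1 = 7.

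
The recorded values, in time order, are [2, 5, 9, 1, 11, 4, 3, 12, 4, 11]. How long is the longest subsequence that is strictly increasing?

Let dp[i] be the length of the longest such subsequence ending at index i:
i:      1  2  3  4  5  6  7  8  9 10
a[i]:   2  5  9  1 11  4  3 12  4 11
dp:     1  2  3  1  4  2  2  5  3  4
Maximum dp value is 5.

5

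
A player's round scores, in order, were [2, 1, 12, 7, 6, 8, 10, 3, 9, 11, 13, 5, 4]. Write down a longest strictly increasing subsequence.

Patience tails give the LIS length; then backtrack through the dp parents:
2 → extends → [2]
1 → replaces 2 → [1]
12 → extends → [1, 12]
7 → replaces 12 → [1, 7]
6 → replaces 7 → [1, 6]
8 → extends → [1, 6, 8]
10 → extends → [1, 6, 8, 10]
3 → replaces 6 → [1, 3, 8, 10]
9 → replaces 10 → [1, 3, 8, 9]
11 → extends → [1, 3, 8, 9, 11]
13 → extends → [1, 3, 8, 9, 11, 13]
5 → replaces 8 → [1, 3, 5, 9, 11, 13]
4 → replaces 5 → [1, 3, 4, 9, 11, 13]
Length 6; one witness is 2, 7, 8, 10, 11, 13.

2, 7, 8, 10, 11, 13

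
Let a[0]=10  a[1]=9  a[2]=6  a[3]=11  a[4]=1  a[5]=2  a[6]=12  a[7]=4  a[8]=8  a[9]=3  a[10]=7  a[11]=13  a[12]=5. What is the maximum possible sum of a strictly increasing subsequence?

Let S[i] be the best sum of a strictly increasing subsequence ending at i:
i:      0  1  2  3  4  5  6  7  8  9 10 11 12
a[i]:  10  9  6 11  1  2 12  4  8  3  7 13  5
S:     10  9  6 21  1  3 33  7 15  6 14 46 12
Maximum is 46 (e.g. 10 + 11 + 12 + 13).

46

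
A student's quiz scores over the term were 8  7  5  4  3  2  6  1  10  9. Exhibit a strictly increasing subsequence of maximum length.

Patience tails give the LIS length; then backtrack through the dp parents:
8 → extends → [8]
7 → replaces 8 → [7]
5 → replaces 7 → [5]
4 → replaces 5 → [4]
3 → replaces 4 → [3]
2 → replaces 3 → [2]
6 → extends → [2, 6]
1 → replaces 2 → [1, 6]
10 → extends → [1, 6, 10]
9 → replaces 10 → [1, 6, 9]
Length 3; one witness is 5, 6, 10.

5, 6, 10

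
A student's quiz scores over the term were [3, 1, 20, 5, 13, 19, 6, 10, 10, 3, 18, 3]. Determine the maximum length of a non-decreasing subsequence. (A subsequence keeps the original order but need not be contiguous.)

Track the smallest tail for each achievable length (allowing ties):
3 → extends → [3]
1 → replaces 3 → [1]
20 → extends → [1, 20]
5 → replaces 20 → [1, 5]
13 → extends → [1, 5, 13]
19 → extends → [1, 5, 13, 19]
6 → replaces 13 → [1, 5, 6, 19]
10 → replaces 19 → [1, 5, 6, 10]
10 → extends → [1, 5, 6, 10, 10]
3 → replaces 5 → [1, 3, 6, 10, 10]
18 → extends → [1, 3, 6, 10, 10, 18]
3 → replaces 6 → [1, 3, 3, 10, 10, 18]
Six tails, so the longest non-decreasing subsequence has length 6 (e.g. 3, 5, 6, 10, 10, 18).

6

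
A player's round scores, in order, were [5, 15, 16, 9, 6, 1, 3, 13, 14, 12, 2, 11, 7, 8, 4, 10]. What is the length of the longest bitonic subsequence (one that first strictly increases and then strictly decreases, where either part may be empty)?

inc[i] = longest strictly increasing subsequence ending at i; dec[i] = longest strictly decreasing subsequence starting at i:
i:      1  2  3  4  5  6  7  8  9 10 11 12 13 14 15 16
a[i]:   5 15 16  9  6  1  3 13 14 12  2 11  7  8  4 10
inc:    1  2  3  2  2  1  2  3  4  3  2  3  3  4  3  5
dec:    3  6  6  4  3  1  2  5  5  4  1  3  2  2  1  1
Best peak at i=3 (value 16): inc=3, dec=6, length 3+6−1 = 8.

8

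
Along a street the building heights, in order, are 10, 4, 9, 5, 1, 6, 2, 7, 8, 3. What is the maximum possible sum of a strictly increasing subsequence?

30

Let S[i] be the best sum of a strictly increasing subsequence ending at i:
i:      1  2  3  4  5  6  7  8  9 10
a[i]:  10  4  9  5  1  6  2  7  8  3
S:     10  4 13  9  1 15  3 22 30  6
Maximum is 30 (e.g. 4 + 5 + 6 + 7 + 8).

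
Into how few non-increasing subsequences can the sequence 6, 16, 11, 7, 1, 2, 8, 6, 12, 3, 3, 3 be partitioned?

Place each on the leftmost legal pile:
6 → new pile 1 (tops now [6])
16 → new pile 2 (tops now [6, 16])
11 → pile 2 (tops now [6, 11])
7 → pile 2 (tops now [6, 7])
1 → pile 1 (tops now [1, 7])
2 → pile 2 (tops now [1, 2])
8 → new pile 3 (tops now [1, 2, 8])
6 → pile 3 (tops now [1, 2, 6])
12 → new pile 4 (tops now [1, 2, 6, 12])
3 → pile 3 (tops now [1, 2, 3, 12])
3 → pile 3 (tops now [1, 2, 3, 12])
3 → pile 3 (tops now [1, 2, 3, 12])
Four piles.

4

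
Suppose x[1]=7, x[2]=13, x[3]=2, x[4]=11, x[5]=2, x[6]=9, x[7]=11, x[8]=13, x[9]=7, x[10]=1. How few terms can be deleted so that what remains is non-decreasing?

Fewest deletions = n − (longest non-decreasing subsequence).
i:      1  2  3  4  5  6  7  8  9 10
x[i]:   7 13  2 11  2  9 11 13  7  1
dp:     1  2  1  2  2  3  4  5  3  1
max dp = 5, so deletions = 10 − 5 = 5.

5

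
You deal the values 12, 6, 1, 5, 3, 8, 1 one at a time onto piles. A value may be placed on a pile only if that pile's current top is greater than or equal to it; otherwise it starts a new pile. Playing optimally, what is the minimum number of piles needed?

The minimum number of non-increasing subsequences covering a sequence equals the length of its longest strictly increasing subsequence.
LIS length is 3 (e.g. 1, 5, 8), so 3 piles are needed.

3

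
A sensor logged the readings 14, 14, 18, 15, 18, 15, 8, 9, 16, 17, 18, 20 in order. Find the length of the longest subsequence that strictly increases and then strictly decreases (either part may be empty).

inc[i] = longest strictly increasing subsequence ending at i; dec[i] = longest strictly decreasing subsequence starting at i:
i:      1  2  3  4  5  6  7  8  9 10 11 12
a[i]:  14 14 18 15 18 15  8  9 16 17 18 20
inc:    1  1  2  2  3  2  1  2  3  4  5  6
dec:    2  2  3  2  3  2  1  1  1  1  1  1
Best peak at i=12 (value 20): inc=6, dec=1, length 6+1−1 = 6.

6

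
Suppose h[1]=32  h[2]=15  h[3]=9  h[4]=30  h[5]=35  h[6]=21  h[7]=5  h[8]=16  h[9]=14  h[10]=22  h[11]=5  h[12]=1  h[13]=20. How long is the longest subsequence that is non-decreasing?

3

Track the smallest tail for each achievable length (allowing ties):
32 → extends → [32]
15 → replaces 32 → [15]
9 → replaces 15 → [9]
30 → extends → [9, 30]
35 → extends → [9, 30, 35]
21 → replaces 30 → [9, 21, 35]
5 → replaces 9 → [5, 21, 35]
16 → replaces 21 → [5, 16, 35]
14 → replaces 16 → [5, 14, 35]
22 → replaces 35 → [5, 14, 22]
5 → replaces 14 → [5, 5, 22]
1 → replaces 5 → [1, 5, 22]
20 → replaces 22 → [1, 5, 20]
Three tails, so the longest non-decreasing subsequence has length 3 (e.g. 15, 30, 35).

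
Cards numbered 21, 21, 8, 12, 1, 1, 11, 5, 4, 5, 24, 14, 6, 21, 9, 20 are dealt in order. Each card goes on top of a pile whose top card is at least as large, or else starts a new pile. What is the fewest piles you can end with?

6

The minimum number of non-increasing subsequences covering a sequence equals the length of its longest strictly increasing subsequence.
LIS length is 6 (e.g. 1, 4, 5, 6, 9, 20), so 6 piles are needed.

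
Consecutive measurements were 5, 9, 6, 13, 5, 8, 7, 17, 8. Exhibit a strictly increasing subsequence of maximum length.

5, 9, 13, 17

Patience tails give the LIS length; then backtrack through the dp parents:
5 → extends → [5]
9 → extends → [5, 9]
6 → replaces 9 → [5, 6]
13 → extends → [5, 6, 13]
5 → already a tail → [5, 6, 13]
8 → replaces 13 → [5, 6, 8]
7 → replaces 8 → [5, 6, 7]
17 → extends → [5, 6, 7, 17]
8 → replaces 17 → [5, 6, 7, 8]
Length 4; one witness is 5, 9, 13, 17.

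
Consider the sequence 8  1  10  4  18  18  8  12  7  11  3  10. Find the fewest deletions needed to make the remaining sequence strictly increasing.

Fewest deletions = n − (longest strictly increasing subsequence).
Patience tails:
8 → extends → [8]
1 → replaces 8 → [1]
10 → extends → [1, 10]
4 → replaces 10 → [1, 4]
18 → extends → [1, 4, 18]
18 → already a tail → [1, 4, 18]
8 → replaces 18 → [1, 4, 8]
12 → extends → [1, 4, 8, 12]
7 → replaces 8 → [1, 4, 7, 12]
11 → replaces 12 → [1, 4, 7, 11]
3 → replaces 4 → [1, 3, 7, 11]
10 → replaces 11 → [1, 3, 7, 10]
Longest strictly increasing subsequence has length 4, so deletions = 12 − 4 = 8.

8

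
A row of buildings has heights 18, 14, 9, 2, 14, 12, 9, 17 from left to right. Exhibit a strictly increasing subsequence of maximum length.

Patience tails give the LIS length; then backtrack through the dp parents:
18 → extends → [18]
14 → replaces 18 → [14]
9 → replaces 14 → [9]
2 → replaces 9 → [2]
14 → extends → [2, 14]
12 → replaces 14 → [2, 12]
9 → replaces 12 → [2, 9]
17 → extends → [2, 9, 17]
Length 3; one witness is 9, 14, 17.

9, 14, 17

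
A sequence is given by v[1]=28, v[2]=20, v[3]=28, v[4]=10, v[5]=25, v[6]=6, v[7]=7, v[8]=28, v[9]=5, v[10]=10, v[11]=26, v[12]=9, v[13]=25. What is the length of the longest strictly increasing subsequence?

Track the smallest tail for each achievable length (strict):
28 → extends → [28]
20 → replaces 28 → [20]
28 → extends → [20, 28]
10 → replaces 20 → [10, 28]
25 → replaces 28 → [10, 25]
6 → replaces 10 → [6, 25]
7 → replaces 25 → [6, 7]
28 → extends → [6, 7, 28]
5 → replaces 6 → [5, 7, 28]
10 → replaces 28 → [5, 7, 10]
26 → extends → [5, 7, 10, 26]
9 → replaces 10 → [5, 7, 9, 26]
25 → replaces 26 → [5, 7, 9, 25]
Four tails, so the longest strictly increasing subsequence has length 4 (e.g. 6, 7, 10, 26).

4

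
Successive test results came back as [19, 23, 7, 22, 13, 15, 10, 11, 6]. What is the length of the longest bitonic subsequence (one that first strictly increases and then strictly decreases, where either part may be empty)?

inc[i] = longest strictly increasing subsequence ending at i; dec[i] = longest strictly decreasing subsequence starting at i:
i:      1  2  3  4  5  6  7  8  9
a[i]:  19 23  7 22 13 15 10 11  6
inc:    1  2  1  2  2  3  2  3  1
dec:    4  5  2  4  3  3  2  2  1
Best peak at i=2 (value 23): inc=2, dec=5, length 2+5−1 = 6.

6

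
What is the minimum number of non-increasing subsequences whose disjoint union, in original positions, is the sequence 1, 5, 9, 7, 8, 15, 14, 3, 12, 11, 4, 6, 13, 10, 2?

6

The minimum number of non-increasing subsequences covering a sequence equals the length of its longest strictly increasing subsequence.
LIS length is 6 (e.g. 1, 5, 7, 8, 12, 13), so 6 piles are needed.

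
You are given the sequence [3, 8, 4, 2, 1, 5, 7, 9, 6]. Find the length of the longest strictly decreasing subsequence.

Negate each value so 'decreasing' becomes 'increasing', then run patience tails on the negated sequence:
-3 → extends → [-3]
-8 → replaces -3 → [-8]
-4 → extends → [-8, -4]
-2 → extends → [-8, -4, -2]
-1 → extends → [-8, -4, -2, -1]
-5 → replaces -4 → [-8, -5, -2, -1]
-7 → replaces -5 → [-8, -7, -2, -1]
-9 → replaces -8 → [-9, -7, -2, -1]
-6 → replaces -2 → [-9, -7, -6, -1]
Four tails, so the longest strictly decreasing subsequence of the original has length 4.

4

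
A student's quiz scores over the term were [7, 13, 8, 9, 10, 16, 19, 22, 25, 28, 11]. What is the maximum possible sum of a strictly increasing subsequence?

Let S[i] be the best sum of a strictly increasing subsequence ending at i:
i:       1   2   3   4   5   6   7   8   9  10  11
a[i]:    7  13   8   9  10  16  19  22  25  28  11
S:       7  20  15  24  34  50  69  91 116 144  45
Maximum is 144 (e.g. 7 + 8 + 9 + 10 + 16 + 19 + 22 + 25 + 28).

144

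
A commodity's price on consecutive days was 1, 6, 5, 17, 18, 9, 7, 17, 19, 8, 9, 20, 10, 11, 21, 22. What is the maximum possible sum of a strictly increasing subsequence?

Let S[i] be the best sum of a strictly increasing subsequence ending at i:
i:       1   2   3   4   5   6   7   8   9  10  11  12  13  14  15  16
a[i]:    1   6   5  17  18   9   7  17  19   8   9  20  10  11  21  22
S:       1   7   6  24  42  16  14  33  61  22  31  81  41  52 102 124
Maximum is 124 (e.g. 1 + 6 + 17 + 18 + 19 + 20 + 21 + 22).

124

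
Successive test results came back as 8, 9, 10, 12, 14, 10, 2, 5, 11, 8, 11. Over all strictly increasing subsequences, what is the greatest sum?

53

Let S[i] be the best sum of a strictly increasing subsequence ending at i:
i:      1  2  3  4  5  6  7  8  9 10 11
a[i]:   8  9 10 12 14 10  2  5 11  8 11
S:      8 17 27 39 53 27  2  7 38 15 38
Maximum is 53 (e.g. 8 + 9 + 10 + 12 + 14).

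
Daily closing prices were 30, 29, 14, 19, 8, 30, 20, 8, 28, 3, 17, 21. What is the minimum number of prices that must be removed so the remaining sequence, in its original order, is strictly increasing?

8

Fewest deletions = n − (longest strictly increasing subsequence).
Patience tails:
30 → extends → [30]
29 → replaces 30 → [29]
14 → replaces 29 → [14]
19 → extends → [14, 19]
8 → replaces 14 → [8, 19]
30 → extends → [8, 19, 30]
20 → replaces 30 → [8, 19, 20]
8 → already a tail → [8, 19, 20]
28 → extends → [8, 19, 20, 28]
3 → replaces 8 → [3, 19, 20, 28]
17 → replaces 19 → [3, 17, 20, 28]
21 → replaces 28 → [3, 17, 20, 21]
Longest strictly increasing subsequence has length 4, so deletions = 12 − 4 = 8.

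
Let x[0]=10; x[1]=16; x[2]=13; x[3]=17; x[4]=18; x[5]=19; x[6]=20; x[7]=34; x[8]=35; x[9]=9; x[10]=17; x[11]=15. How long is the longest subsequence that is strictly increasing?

Let dp[i] be the length of the longest such subsequence ending at index i:
i:      0  1  2  3  4  5  6  7  8  9 10 11
x[i]:  10 16 13 17 18 19 20 34 35  9 17 15
dp:     1  2  2  3  4  5  6  7  8  1  3  3
Maximum dp value is 8.

8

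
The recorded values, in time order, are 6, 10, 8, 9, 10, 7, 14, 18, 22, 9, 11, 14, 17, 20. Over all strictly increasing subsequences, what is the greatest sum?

Let S[i] be the best sum of a strictly increasing subsequence ending at i:
i:      1  2  3  4  5  6  7  8  9 10 11 12 13 14
a[i]:   6 10  8  9 10  7 14 18 22  9 11 14 17 20
S:      6 16 14 23 33 13 47 65 87 23 44 58 75 95
Maximum is 95 (e.g. 6 + 8 + 9 + 10 + 11 + 14 + 17 + 20).

95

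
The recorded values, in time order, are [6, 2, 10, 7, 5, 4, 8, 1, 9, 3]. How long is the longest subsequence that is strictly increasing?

4

Let dp[i] be the length of the longest such subsequence ending at index i:
i:      1  2  3  4  5  6  7  8  9 10
a[i]:   6  2 10  7  5  4  8  1  9  3
dp:     1  1  2  2  2  2  3  1  4  2
Maximum dp value is 4.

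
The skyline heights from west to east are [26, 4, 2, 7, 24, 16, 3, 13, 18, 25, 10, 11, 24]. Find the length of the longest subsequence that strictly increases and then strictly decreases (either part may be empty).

inc[i] = longest strictly increasing subsequence ending at i; dec[i] = longest strictly decreasing subsequence starting at i:
i:      1  2  3  4  5  6  7  8  9 10 11 12 13
a[i]:  26  4  2  7 24 16  3 13 18 25 10 11 24
inc:    1  1  1  2  3  3  2  3  4  5  3  4  5
dec:    5  2  1  2  4  3  1  2  2  2  1  1  1
Best peak at i=5 (value 24): inc=3, dec=4, length 3+4−1 = 6.

6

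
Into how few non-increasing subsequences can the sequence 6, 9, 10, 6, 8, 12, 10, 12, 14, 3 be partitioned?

The minimum number of non-increasing subsequences covering a sequence equals the length of its longest strictly increasing subsequence.
LIS length is 5 (e.g. 6, 9, 10, 12, 14), so 5 piles are needed.

5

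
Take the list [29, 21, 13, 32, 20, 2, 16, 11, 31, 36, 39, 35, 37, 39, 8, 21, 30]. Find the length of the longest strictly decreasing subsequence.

6

Let dp[i] be the longest strictly decreasing subsequence ending at i:
i:      1  2  3  4  5  6  7  8  9 10 11 12 13 14 15 16 17
a[i]:  29 21 13 32 20  2 16 11 31 36 39 35 37 39  8 21 30
dp:     1  2  3  1  3  4  4  5  2  1  1  2  2  1  6  3  3
Maximum is 6.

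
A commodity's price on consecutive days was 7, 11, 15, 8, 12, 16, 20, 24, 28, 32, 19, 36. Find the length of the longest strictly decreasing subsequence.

Negate each value so 'decreasing' becomes 'increasing', then run patience tails on the negated sequence:
-7 → extends → [-7]
-11 → replaces -7 → [-11]
-15 → replaces -11 → [-15]
-8 → extends → [-15, -8]
-12 → replaces -8 → [-15, -12]
-16 → replaces -15 → [-16, -12]
-20 → replaces -16 → [-20, -12]
-24 → replaces -20 → [-24, -12]
-28 → replaces -24 → [-28, -12]
-32 → replaces -28 → [-32, -12]
-19 → replaces -12 → [-32, -19]
-36 → replaces -32 → [-36, -19]
Two tails, so the longest strictly decreasing subsequence of the original has length 2.

2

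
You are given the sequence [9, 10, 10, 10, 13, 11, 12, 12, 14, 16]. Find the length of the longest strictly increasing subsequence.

Track the smallest tail for each achievable length (strict):
9 → extends → [9]
10 → extends → [9, 10]
10 → already a tail → [9, 10]
10 → already a tail → [9, 10]
13 → extends → [9, 10, 13]
11 → replaces 13 → [9, 10, 11]
12 → extends → [9, 10, 11, 12]
12 → already a tail → [9, 10, 11, 12]
14 → extends → [9, 10, 11, 12, 14]
16 → extends → [9, 10, 11, 12, 14, 16]
Six tails, so the longest strictly increasing subsequence has length 6 (e.g. 9, 10, 11, 12, 14, 16).

6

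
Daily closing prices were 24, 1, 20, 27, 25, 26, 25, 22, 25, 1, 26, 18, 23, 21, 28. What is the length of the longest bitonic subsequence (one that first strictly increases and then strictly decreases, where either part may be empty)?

7

inc[i] = longest strictly increasing subsequence ending at i; dec[i] = longest strictly decreasing subsequence starting at i:
i:      1  2  3  4  5  6  7  8  9 10 11 12 13 14 15
a[i]:  24  1 20 27 25 26 25 22 25  1 26 18 23 21 28
inc:    1  1  2  3  3  4  3  3  4  1  5  2  4  3  6
dec:    3  1  2  5  3  4  3  2  3  1  3  1  2  1  1
Best peak at i=4 (value 27): inc=3, dec=5, length 3+5−1 = 7.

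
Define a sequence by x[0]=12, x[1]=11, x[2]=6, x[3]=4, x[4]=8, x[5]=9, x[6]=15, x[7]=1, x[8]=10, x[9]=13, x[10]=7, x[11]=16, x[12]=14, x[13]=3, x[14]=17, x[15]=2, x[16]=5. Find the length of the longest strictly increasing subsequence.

7

Track the smallest tail for each achievable length (strict):
12 → extends → [12]
11 → replaces 12 → [11]
6 → replaces 11 → [6]
4 → replaces 6 → [4]
8 → extends → [4, 8]
9 → extends → [4, 8, 9]
15 → extends → [4, 8, 9, 15]
1 → replaces 4 → [1, 8, 9, 15]
10 → replaces 15 → [1, 8, 9, 10]
13 → extends → [1, 8, 9, 10, 13]
7 → replaces 8 → [1, 7, 9, 10, 13]
16 → extends → [1, 7, 9, 10, 13, 16]
14 → replaces 16 → [1, 7, 9, 10, 13, 14]
3 → replaces 7 → [1, 3, 9, 10, 13, 14]
17 → extends → [1, 3, 9, 10, 13, 14, 17]
2 → replaces 3 → [1, 2, 9, 10, 13, 14, 17]
5 → replaces 9 → [1, 2, 5, 10, 13, 14, 17]
Seven tails, so the longest strictly increasing subsequence has length 7 (e.g. 6, 8, 9, 10, 13, 16, 17).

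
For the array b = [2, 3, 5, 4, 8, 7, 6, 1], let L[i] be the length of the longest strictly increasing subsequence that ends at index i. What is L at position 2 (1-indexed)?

2

dp[i] = 1 + max{dp[j] : j<i, b[j]<b[i]} (or 1 if no such j):
i:     1 2 3 4 5 6 7 8
b[i]:  2 3 5 4 8 7 6 1
dp:    1 2 3 3 4 4 4 1
At index 2 the value is 2.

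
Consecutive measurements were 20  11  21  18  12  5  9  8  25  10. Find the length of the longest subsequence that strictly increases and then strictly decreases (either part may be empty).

6

inc[i] = longest strictly increasing subsequence ending at i; dec[i] = longest strictly decreasing subsequence starting at i:
i:      1  2  3  4  5  6  7  8  9 10
a[i]:  20 11 21 18 12  5  9  8 25 10
inc:    1  1  2  2  2  1  2  2  3  3
dec:    5  3  5  4  3  1  2  1  2  1
Best peak at i=3 (value 21): inc=2, dec=5, length 2+5−1 = 6.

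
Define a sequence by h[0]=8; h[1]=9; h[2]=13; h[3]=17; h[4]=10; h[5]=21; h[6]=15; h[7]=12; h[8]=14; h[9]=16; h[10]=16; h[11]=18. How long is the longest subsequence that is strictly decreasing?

3

Let dp[i] be the longest strictly decreasing subsequence ending at i:
i:      0  1  2  3  4  5  6  7  8  9 10 11
h[i]:   8  9 13 17 10 21 15 12 14 16 16 18
dp:     1  1  1  1  2  1  2  3  3  2  2  2
Maximum is 3.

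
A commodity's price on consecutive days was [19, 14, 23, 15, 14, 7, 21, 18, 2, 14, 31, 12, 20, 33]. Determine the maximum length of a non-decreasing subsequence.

5

Let dp[i] be the length of the longest such subsequence ending at index i:
i:      1  2  3  4  5  6  7  8  9 10 11 12 13 14
a[i]:  19 14 23 15 14  7 21 18  2 14 31 12 20 33
dp:     1  1  2  2  2  1  3  3  1  3  4  2  4  5
Maximum dp value is 5.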